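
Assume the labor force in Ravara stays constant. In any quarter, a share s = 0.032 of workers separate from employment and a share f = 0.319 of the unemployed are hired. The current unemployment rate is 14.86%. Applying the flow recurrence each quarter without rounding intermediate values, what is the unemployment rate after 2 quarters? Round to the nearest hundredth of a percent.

Unemployment rate after two quarters ≈ 11.54%.

With a fixed labor force, u_{t+1} = u_t + s·(1−u_t) − f·u_t = u_t·(1−s−f) + s.
Here 1−s−f = 0.649 and s = 0.032.
u_1 = 0.148600 × 0.649 + 0.032 = 0.128441.
u_2 = 0.128441 × 0.649 + 0.032 = 0.115358.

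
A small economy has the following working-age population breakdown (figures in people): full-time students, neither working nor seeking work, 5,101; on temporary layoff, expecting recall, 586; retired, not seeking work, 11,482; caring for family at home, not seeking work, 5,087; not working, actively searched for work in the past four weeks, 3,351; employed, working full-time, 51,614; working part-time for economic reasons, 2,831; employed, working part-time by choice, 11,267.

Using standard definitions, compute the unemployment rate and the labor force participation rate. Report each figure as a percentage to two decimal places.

Unemployment rate ≈ 5.65%; labor force participation rate ≈ 76.27%.

Employed = 51,614 + 2,831 + 11,267 = 65,712 (anyone who worked, including part-time for economic reasons, counts as employed).
Unemployed = 586 + 3,351 = 3,937 (jobless and actively searching, or on temporary layoff).
Labor force = 65,712 + 3,937 = 69,649.
Not in labor force = 5,101 + 11,482 + 5,087 = 21,670 (those not working and not actively searching are outside the labor force).
Civilian working-age population = 69,649 + 21,670 = 91,319.
Unemployment rate = 3,937 / 69,649 = 5.65%.
Labor force participation rate = 69,649 / 91,319 = 76.27%.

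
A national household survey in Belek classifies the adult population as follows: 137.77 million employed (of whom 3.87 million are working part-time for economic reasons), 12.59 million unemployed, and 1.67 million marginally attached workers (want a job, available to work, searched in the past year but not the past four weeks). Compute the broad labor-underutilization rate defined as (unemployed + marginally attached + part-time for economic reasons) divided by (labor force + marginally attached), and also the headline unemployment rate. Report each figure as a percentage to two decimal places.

Broad underutilization rate ≈ 11.93%; headline unemployment rate ≈ 8.37%.

Labor force = 137.77 + 12.59 = 150.36 million.
Numerator = 12.59 + 1.67 + 3.87 = 18.13 million.
Denominator = 150.36 + 1.67 = 152.03 million.
Broad rate = 18.13 / 152.03 = 11.93%.
Headline unemployment rate = 12.59 / 150.36 = 8.37%.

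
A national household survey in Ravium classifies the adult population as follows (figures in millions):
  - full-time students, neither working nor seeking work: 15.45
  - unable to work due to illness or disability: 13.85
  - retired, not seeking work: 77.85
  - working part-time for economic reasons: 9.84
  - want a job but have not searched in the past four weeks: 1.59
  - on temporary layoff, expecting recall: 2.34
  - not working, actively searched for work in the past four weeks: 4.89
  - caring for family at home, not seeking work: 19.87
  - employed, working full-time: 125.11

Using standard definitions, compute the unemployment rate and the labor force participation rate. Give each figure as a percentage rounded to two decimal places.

Employed = 9.84 + 125.11 = 134.95 million (anyone who worked, including part-time for economic reasons, counts as employed).
Unemployed = 2.34 + 4.89 = 7.23 million (jobless and actively searching, or on temporary layoff).
Labor force = 134.95 + 7.23 = 142.18 million.
Not in labor force = 15.45 + 13.85 + 77.85 + 1.59 + 19.87 = 128.61 million (those not working and not actively searching are outside the labor force — including those who want a job but have given up searching).
Civilian working-age population = 142.18 + 128.61 = 270.79 million.
Unemployment rate = 7.23 / 142.18 = 5.09%.
Labor force participation rate = 142.18 / 270.79 = 52.51%.

Unemployment rate ≈ 5.09%; labor force participation rate ≈ 52.51%.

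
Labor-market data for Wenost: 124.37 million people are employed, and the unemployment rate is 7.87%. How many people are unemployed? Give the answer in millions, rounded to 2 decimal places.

About 10.62 million are unemployed.

Let U be the number unemployed. The labor force is E + U, and U/(E+U) = 0.0787.
So U = 0.0787 × 124.37 / (1 − 0.0787) = 9.7879 / 0.9213 ≈ 10.62 million.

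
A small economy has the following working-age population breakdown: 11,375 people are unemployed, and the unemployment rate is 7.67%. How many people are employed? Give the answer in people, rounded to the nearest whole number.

Labor force = U / u = 11,375 / 0.0767 ≈ 148,305.
Employed = labor force − unemployed = 148,305 − 11,375 = 136,930.

About 136,930 are employed.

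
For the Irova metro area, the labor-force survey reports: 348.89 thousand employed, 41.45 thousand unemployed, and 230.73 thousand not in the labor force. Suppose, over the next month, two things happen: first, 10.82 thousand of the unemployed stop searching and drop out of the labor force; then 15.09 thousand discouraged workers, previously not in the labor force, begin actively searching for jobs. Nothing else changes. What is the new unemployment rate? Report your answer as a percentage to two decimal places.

New unemployment rate ≈ 11.59%.

Initially, labor force = 348.89 + 41.45 = 390.34 thousand, so u = 41.45/390.34 = 10.62%.
After the first change, unemployed and labor force both fall by 10.82 → E = 348.89, U = 30.63, labor force = 379.52 thousand.
After the second change, unemployed and labor force both rise by 15.09 → E = 348.89, U = 45.72, labor force = 394.61 thousand.
New unemployment rate = 45.72 / 394.61 = 11.59%.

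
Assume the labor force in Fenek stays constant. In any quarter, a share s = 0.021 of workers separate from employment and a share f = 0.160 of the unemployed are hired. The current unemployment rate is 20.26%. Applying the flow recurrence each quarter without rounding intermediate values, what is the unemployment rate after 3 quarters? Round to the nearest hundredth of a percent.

Unemployment rate after three quarters ≈ 16.36%.

With a fixed labor force, u_{t+1} = u_t + s·(1−u_t) − f·u_t = u_t·(1−s−f) + s.
Here 1−s−f = 0.819 and s = 0.021.
u_1 = 0.202600 × 0.819 + 0.021 = 0.186929.
u_2 = 0.186929 × 0.819 + 0.021 = 0.174095.
u_3 = 0.174095 × 0.819 + 0.021 = 0.163584.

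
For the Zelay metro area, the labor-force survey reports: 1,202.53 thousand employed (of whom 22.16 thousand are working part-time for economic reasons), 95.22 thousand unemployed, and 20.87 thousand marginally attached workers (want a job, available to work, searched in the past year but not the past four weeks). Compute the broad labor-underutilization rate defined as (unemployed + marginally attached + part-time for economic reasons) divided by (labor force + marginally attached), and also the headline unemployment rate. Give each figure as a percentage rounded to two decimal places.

Broad underutilization rate ≈ 10.48%; headline unemployment rate ≈ 7.34%.

Labor force = 1,202.53 + 95.22 = 1,297.75 thousand.
Numerator = 95.22 + 20.87 + 22.16 = 138.25 thousand.
Denominator = 1,297.75 + 20.87 = 1,318.62 thousand.
Broad rate = 138.25 / 1,318.62 = 10.48%.
Headline unemployment rate = 95.22 / 1,297.75 = 7.34%.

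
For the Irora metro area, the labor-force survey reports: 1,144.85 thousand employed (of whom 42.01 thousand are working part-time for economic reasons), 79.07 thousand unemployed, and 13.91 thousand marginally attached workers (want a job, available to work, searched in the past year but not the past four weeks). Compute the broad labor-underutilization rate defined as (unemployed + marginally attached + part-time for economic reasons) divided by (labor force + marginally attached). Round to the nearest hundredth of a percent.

Broad underutilization rate ≈ 10.91%.

Labor force = 1,144.85 + 79.07 = 1,223.92 thousand.
Numerator = 79.07 + 13.91 + 42.01 = 134.99 thousand.
Denominator = 1,223.92 + 13.91 = 1,237.83 thousand.
Broad rate = 134.99 / 1,237.83 = 10.91%.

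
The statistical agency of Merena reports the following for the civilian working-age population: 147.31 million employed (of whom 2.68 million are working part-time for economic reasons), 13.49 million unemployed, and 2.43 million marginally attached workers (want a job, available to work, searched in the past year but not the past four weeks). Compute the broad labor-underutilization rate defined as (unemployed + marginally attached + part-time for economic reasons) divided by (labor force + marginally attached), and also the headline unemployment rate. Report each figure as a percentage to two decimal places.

Labor force = 147.31 + 13.49 = 160.80 million.
Numerator = 13.49 + 2.43 + 2.68 = 18.60 million.
Denominator = 160.80 + 2.43 = 163.23 million.
Broad rate = 18.60 / 163.23 = 11.39%.
Headline unemployment rate = 13.49 / 160.80 = 8.39%.

Broad underutilization rate ≈ 11.39%; headline unemployment rate ≈ 8.39%.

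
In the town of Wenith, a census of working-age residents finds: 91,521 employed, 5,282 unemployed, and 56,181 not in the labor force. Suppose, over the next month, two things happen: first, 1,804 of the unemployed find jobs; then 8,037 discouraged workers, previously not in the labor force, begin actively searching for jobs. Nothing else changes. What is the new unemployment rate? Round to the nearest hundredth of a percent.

Initially, labor force = 91,521 + 5,282 = 96,803, so u = 5,282/96,803 = 5.46%.
After the first change, unemployed falls and employed rises by 1,804; labor force unchanged → E = 93,325, U = 3,478, labor force = 96,803.
After the second change, unemployed and labor force both rise by 8,037 → E = 93,325, U = 11,515, labor force = 104,840.
New unemployment rate = 11,515 / 104,840 = 10.98%.

New unemployment rate ≈ 10.98%.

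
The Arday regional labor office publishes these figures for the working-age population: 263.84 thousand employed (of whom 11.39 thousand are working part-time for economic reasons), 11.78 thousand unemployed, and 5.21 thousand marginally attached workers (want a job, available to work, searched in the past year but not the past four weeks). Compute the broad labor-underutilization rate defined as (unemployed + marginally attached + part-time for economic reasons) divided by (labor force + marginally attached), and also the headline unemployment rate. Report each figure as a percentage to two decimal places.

Labor force = 263.84 + 11.78 = 275.62 thousand.
Numerator = 11.78 + 5.21 + 11.39 = 28.38 thousand.
Denominator = 275.62 + 5.21 = 280.83 thousand.
Broad rate = 28.38 / 280.83 = 10.11%.
Headline unemployment rate = 11.78 / 275.62 = 4.27%.

Broad underutilization rate ≈ 10.11%; headline unemployment rate ≈ 4.27%.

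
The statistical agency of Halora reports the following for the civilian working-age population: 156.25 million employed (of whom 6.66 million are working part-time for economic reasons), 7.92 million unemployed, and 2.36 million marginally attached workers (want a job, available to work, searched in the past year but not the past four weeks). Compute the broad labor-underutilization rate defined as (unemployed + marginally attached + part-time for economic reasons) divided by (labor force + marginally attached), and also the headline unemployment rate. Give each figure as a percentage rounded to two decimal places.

Labor force = 156.25 + 7.92 = 164.17 million.
Numerator = 7.92 + 2.36 + 6.66 = 16.94 million.
Denominator = 164.17 + 2.36 = 166.53 million.
Broad rate = 16.94 / 166.53 = 10.17%.
Headline unemployment rate = 7.92 / 164.17 = 4.82%.

Broad underutilization rate ≈ 10.17%; headline unemployment rate ≈ 4.82%.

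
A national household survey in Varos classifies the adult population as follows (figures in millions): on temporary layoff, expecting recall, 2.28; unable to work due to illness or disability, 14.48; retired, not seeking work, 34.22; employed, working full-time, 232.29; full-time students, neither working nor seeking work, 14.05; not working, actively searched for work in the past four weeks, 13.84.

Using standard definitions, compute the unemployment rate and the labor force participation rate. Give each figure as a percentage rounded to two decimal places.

Unemployment rate ≈ 6.49%; labor force participation rate ≈ 79.83%.

Employed = 232.29 million.
Unemployed = 2.28 + 13.84 = 16.12 million (jobless and actively searching, or on temporary layoff).
Labor force = 232.29 + 16.12 = 248.41 million.
Not in labor force = 14.48 + 34.22 + 14.05 = 62.75 million (those not working and not actively searching are outside the labor force).
Civilian working-age population = 248.41 + 62.75 = 311.16 million.
Unemployment rate = 16.12 / 248.41 = 6.49%.
Labor force participation rate = 248.41 / 311.16 = 79.83%.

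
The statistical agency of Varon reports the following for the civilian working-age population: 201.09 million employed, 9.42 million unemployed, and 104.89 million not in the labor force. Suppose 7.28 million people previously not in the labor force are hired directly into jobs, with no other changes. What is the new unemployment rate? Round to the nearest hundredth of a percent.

Initially, labor force = 201.09 + 9.42 = 210.51 million, so u = 9.42/210.51 = 4.47%.
After the change, employed and labor force both rise by 7.28; unemployed unchanged → E = 208.37, U = 9.42, labor force = 217.79 million.
New unemployment rate = 9.42 / 217.79 = 4.33%.

New unemployment rate ≈ 4.33%.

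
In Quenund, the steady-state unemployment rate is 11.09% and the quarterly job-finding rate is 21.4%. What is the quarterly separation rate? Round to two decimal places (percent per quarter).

Separation rate ≈ 2.67% per quarter.

From u* = s/(s+f): s = u·f/(1−u).
s = 0.1109 × 21.4 / (1 − 0.1109) = 2.3733 / 0.8891 ≈ 2.67% per quarter.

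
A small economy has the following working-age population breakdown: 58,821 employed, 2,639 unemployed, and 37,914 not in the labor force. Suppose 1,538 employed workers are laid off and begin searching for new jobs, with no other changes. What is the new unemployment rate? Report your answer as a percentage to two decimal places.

New unemployment rate ≈ 6.80%.

Initially, labor force = 58,821 + 2,639 = 61,460, so u = 2,639/61,460 = 4.29%.
After the change, employed falls and unemployed rises by 1,538; labor force unchanged → E = 57,283, U = 4,177, labor force = 61,460.
New unemployment rate = 4,177 / 61,460 = 6.80%.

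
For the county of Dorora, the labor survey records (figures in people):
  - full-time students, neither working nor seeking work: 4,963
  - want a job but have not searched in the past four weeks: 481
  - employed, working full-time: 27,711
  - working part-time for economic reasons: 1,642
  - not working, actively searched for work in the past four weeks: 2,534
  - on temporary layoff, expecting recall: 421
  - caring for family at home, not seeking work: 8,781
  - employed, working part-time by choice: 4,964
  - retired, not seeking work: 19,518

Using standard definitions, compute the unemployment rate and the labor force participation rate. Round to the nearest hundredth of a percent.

Unemployment rate ≈ 7.93%; labor force participation rate ≈ 52.48%.

Employed = 27,711 + 1,642 + 4,964 = 34,317 (anyone who worked, including part-time for economic reasons, counts as employed).
Unemployed = 2,534 + 421 = 2,955 (jobless and actively searching, or on temporary layoff).
Labor force = 34,317 + 2,955 = 37,272.
Not in labor force = 4,963 + 481 + 8,781 + 19,518 = 33,743 (those not working and not actively searching are outside the labor force — including those who want a job but have given up searching).
Civilian working-age population = 37,272 + 33,743 = 71,015.
Unemployment rate = 2,955 / 37,272 = 7.93%.
Labor force participation rate = 37,272 / 71,015 = 52.48%.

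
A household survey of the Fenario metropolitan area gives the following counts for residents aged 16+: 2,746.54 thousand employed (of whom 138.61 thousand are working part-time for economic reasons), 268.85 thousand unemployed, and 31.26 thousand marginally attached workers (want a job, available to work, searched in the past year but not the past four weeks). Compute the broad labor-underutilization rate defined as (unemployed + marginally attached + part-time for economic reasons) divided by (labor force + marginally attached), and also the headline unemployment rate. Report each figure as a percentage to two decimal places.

Labor force = 2,746.54 + 268.85 = 3,015.39 thousand.
Numerator = 268.85 + 31.26 + 138.61 = 438.72 thousand.
Denominator = 3,015.39 + 31.26 = 3,046.65 thousand.
Broad rate = 438.72 / 3,046.65 = 14.40%.
Headline unemployment rate = 268.85 / 3,015.39 = 8.92%.

Broad underutilization rate ≈ 14.40%; headline unemployment rate ≈ 8.92%.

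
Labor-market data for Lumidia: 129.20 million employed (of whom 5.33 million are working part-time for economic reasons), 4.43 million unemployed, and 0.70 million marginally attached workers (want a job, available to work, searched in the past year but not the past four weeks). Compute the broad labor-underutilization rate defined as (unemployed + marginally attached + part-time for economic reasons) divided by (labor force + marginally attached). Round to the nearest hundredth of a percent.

Labor force = 129.20 + 4.43 = 133.63 million.
Numerator = 4.43 + 0.70 + 5.33 = 10.46 million.
Denominator = 133.63 + 0.70 = 134.33 million.
Broad rate = 10.46 / 134.33 = 7.79%.

Broad underutilization rate ≈ 7.79%.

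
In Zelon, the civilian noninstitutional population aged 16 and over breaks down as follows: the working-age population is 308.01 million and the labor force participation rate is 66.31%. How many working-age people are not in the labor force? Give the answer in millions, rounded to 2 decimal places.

Share not in the labor force = 1 − 0.6631 = 0.3369.
Not in labor force = 0.3369 × 308.01 ≈ 103.77 million.

About 103.77 million are not in the labor force.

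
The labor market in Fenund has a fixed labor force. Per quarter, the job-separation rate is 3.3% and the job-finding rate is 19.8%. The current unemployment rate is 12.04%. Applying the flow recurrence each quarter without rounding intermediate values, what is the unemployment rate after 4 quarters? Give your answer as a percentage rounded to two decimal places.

Unemployment rate after four quarters ≈ 13.50%.

With a fixed labor force, u_{t+1} = u_t + s·(1−u_t) − f·u_t = u_t·(1−s−f) + s.
Here 1−s−f = 0.769 and s = 0.033.
u_1 = 0.120400 × 0.769 + 0.033 = 0.125588.
u_2 = 0.125588 × 0.769 + 0.033 = 0.129577.
u_3 = 0.129577 × 0.769 + 0.033 = 0.132645.
u_4 = 0.132645 × 0.769 + 0.033 = 0.135004.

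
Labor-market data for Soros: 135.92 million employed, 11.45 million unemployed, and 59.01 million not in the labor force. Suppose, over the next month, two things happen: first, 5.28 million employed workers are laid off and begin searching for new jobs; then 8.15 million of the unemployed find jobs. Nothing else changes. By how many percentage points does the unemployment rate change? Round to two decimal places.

Initially, labor force = 135.92 + 11.45 = 147.37 million, so u = 11.45/147.37 = 7.77%.
After the first change, employed falls and unemployed rises by 5.28; labor force unchanged → E = 130.64, U = 16.73, labor force = 147.37 million.
After the second change, unemployed falls and employed rises by 8.15; labor force unchanged → E = 138.79, U = 8.58, labor force = 147.37 million.
New unemployment rate = 8.58 / 147.37 = 5.82%.
Change = 5.82% − 7.77% = −1.95 percentage points.

The unemployment rate changes by −1.95 percentage points.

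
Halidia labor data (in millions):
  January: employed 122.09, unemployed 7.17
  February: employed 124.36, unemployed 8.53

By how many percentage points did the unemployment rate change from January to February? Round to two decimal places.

January: labor force = 122.09 + 7.17 = 129.26; u = 7.17/129.26 = 5.55%.
February: labor force = 124.36 + 8.53 = 132.89; u = 8.53/132.89 = 6.42%.
Change = 6.42% − 5.55% = +0.87 pp.

The unemployment rate changed by +0.87 percentage points.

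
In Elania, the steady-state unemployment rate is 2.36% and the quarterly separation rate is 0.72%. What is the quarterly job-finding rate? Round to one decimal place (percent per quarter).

Job-finding rate ≈ 29.8% per quarter.

From u* = s/(s+f): f = s·(1−u)/u.
f = 0.72 × (1 − 0.0236) / 0.0236 = 0.7030 / 0.0236 ≈ 29.8% per quarter.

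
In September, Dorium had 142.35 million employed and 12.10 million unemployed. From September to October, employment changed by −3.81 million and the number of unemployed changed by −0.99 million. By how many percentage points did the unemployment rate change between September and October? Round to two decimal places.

The unemployment rate changed by −0.41 percentage points.

September: labor force = 142.35 + 12.10 = 154.45; u = 12.10/154.45 = 7.83%.
October: labor force = 138.54 + 11.11 = 149.65; u = 11.11/149.65 = 7.42%.
Change = 7.42% − 7.83% = −0.41 pp.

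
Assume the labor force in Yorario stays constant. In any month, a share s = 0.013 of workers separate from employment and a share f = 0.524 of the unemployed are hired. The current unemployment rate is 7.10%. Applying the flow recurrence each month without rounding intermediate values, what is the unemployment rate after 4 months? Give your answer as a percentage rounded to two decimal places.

Unemployment rate after four months ≈ 2.64%.

With a fixed labor force, u_{t+1} = u_t + s·(1−u_t) − f·u_t = u_t·(1−s−f) + s.
Here 1−s−f = 0.463 and s = 0.013.
u_1 = 0.071000 × 0.463 + 0.013 = 0.045873.
u_2 = 0.045873 × 0.463 + 0.013 = 0.034239.
u_3 = 0.034239 × 0.463 + 0.013 = 0.028853.
u_4 = 0.028853 × 0.463 + 0.013 = 0.026359.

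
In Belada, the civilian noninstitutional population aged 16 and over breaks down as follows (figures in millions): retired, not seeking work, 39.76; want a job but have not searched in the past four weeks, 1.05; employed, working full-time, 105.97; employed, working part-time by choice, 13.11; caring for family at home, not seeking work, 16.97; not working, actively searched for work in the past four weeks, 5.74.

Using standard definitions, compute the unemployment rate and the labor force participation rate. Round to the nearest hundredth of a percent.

Unemployment rate ≈ 4.60%; labor force participation rate ≈ 68.36%.

Employed = 105.97 + 13.11 = 119.08 million.
Unemployed = 5.74 million.
Labor force = 119.08 + 5.74 = 124.82 million.
Not in labor force = 39.76 + 1.05 + 16.97 = 57.78 million (those not working and not actively searching are outside the labor force — including those who want a job but have given up searching).
Civilian working-age population = 124.82 + 57.78 = 182.60 million.
Unemployment rate = 5.74 / 124.82 = 4.60%.
Labor force participation rate = 124.82 / 182.60 = 68.36%.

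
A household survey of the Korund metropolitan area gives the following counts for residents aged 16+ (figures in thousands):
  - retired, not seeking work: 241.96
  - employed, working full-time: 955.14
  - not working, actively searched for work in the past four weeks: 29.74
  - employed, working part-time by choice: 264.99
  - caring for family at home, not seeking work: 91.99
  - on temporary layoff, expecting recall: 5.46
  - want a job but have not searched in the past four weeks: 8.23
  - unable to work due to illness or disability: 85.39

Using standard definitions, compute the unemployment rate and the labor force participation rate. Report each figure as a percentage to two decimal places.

Unemployment rate ≈ 2.80%; labor force participation rate ≈ 74.59%.

Employed = 955.14 + 264.99 = 1,220.13 thousand.
Unemployed = 29.74 + 5.46 = 35.20 thousand (jobless and actively searching, or on temporary layoff).
Labor force = 1,220.13 + 35.20 = 1,255.33 thousand.
Not in labor force = 241.96 + 91.99 + 8.23 + 85.39 = 427.57 thousand (those not working and not actively searching are outside the labor force — including those who want a job but have given up searching).
Civilian working-age population = 1,255.33 + 427.57 = 1,682.90 thousand.
Unemployment rate = 35.20 / 1,255.33 = 2.80%.
Labor force participation rate = 1,255.33 / 1,682.90 = 74.59%.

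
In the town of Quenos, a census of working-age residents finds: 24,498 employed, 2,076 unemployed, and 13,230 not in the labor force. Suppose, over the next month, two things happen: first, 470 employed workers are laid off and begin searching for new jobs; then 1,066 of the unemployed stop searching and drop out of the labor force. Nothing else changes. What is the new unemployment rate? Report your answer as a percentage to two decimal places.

Initially, labor force = 24,498 + 2,076 = 26,574, so u = 2,076/26,574 = 7.81%.
After the first change, employed falls and unemployed rises by 470; labor force unchanged → E = 24,028, U = 2,546, labor force = 26,574.
After the second change, unemployed and labor force both fall by 1,066 → E = 24,028, U = 1,480, labor force = 25,508.
New unemployment rate = 1,480 / 25,508 = 5.80%.

New unemployment rate ≈ 5.80%.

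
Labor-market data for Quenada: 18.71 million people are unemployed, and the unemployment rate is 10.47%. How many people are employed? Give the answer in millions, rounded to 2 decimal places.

About 159.99 million are employed.

Labor force = U / u = 18.71 / 0.1047 ≈ 178.70 million.
Employed = labor force − unemployed = 178.70 − 18.71 = 159.99 million.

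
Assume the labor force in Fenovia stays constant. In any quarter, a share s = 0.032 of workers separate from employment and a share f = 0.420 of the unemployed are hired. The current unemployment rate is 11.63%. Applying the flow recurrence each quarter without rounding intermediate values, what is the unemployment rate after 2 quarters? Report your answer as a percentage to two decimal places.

Unemployment rate after two quarters ≈ 8.45%.

With a fixed labor force, u_{t+1} = u_t + s·(1−u_t) − f·u_t = u_t·(1−s−f) + s.
Here 1−s−f = 0.548 and s = 0.032.
u_1 = 0.116300 × 0.548 + 0.032 = 0.095732.
u_2 = 0.095732 × 0.548 + 0.032 = 0.084461.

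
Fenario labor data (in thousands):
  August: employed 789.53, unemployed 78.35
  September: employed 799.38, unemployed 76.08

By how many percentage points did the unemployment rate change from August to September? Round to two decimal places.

The unemployment rate changed by −0.34 percentage points.

August: labor force = 789.53 + 78.35 = 867.88; u = 78.35/867.88 = 9.03%.
September: labor force = 799.38 + 76.08 = 875.46; u = 76.08/875.46 = 8.69%.
Change = 8.69% − 9.03% = −0.34 pp.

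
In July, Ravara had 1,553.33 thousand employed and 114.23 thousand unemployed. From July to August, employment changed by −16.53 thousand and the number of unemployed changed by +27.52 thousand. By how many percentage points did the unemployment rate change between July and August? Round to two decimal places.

July: labor force = 1,553.33 + 114.23 = 1,667.56; u = 114.23/1,667.56 = 6.85%.
August: labor force = 1,536.80 + 141.75 = 1,678.55; u = 141.75/1,678.55 = 8.44%.
Change = 8.44% − 6.85% = +1.59 pp.

The unemployment rate changed by +1.59 percentage points.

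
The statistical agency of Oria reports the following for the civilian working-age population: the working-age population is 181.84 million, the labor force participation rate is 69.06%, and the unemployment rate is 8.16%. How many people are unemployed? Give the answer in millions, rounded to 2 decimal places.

Labor force = 0.6906 × 181.84 = 125.58 million.
Unemployed = 0.0816 × 125.58 ≈ 10.25 million.

About 10.25 million are unemployed.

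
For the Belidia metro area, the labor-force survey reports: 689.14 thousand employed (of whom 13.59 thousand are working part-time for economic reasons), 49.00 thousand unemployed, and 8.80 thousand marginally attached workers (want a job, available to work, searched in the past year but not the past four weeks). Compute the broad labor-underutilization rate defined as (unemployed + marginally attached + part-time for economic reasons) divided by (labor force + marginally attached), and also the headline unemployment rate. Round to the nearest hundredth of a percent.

Labor force = 689.14 + 49.00 = 738.14 thousand.
Numerator = 49.00 + 8.80 + 13.59 = 71.39 thousand.
Denominator = 738.14 + 8.80 = 746.94 thousand.
Broad rate = 71.39 / 746.94 = 9.56%.
Headline unemployment rate = 49.00 / 738.14 = 6.64%.

Broad underutilization rate ≈ 9.56%; headline unemployment rate ≈ 6.64%.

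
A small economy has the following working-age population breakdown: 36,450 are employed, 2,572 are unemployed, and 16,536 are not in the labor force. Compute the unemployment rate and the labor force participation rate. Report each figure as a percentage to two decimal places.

Unemployment rate ≈ 6.59%; labor force participation rate ≈ 70.24%.

Labor force = employed + unemployed = 36,450 + 2,572 = 39,022.
Working-age population = 39,022 + 16,536 = 55,558.
Unemployment rate = 2,572 / 39,022 = 6.59%.
Labor force participation rate = 39,022 / 55,558 = 70.24%.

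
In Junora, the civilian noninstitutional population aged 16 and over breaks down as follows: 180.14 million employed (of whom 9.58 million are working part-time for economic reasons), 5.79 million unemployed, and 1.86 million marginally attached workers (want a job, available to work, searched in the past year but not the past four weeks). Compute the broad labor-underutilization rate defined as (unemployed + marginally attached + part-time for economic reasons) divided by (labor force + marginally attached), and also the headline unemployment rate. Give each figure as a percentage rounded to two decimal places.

Labor force = 180.14 + 5.79 = 185.93 million.
Numerator = 5.79 + 1.86 + 9.58 = 17.23 million.
Denominator = 185.93 + 1.86 = 187.79 million.
Broad rate = 17.23 / 187.79 = 9.18%.
Headline unemployment rate = 5.79 / 185.93 = 3.11%.

Broad underutilization rate ≈ 9.18%; headline unemployment rate ≈ 3.11%.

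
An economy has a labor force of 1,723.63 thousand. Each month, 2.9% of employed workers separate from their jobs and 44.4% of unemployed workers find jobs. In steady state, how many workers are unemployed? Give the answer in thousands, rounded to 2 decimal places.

About 105.68 thousand are unemployed in steady state.

Steady-state unemployment rate u* = s/(s+f) = 2.9/(2.9+44.4) = 0.061311.
Unemployed = u* × labor force = 0.061311 × 1,723.63 ≈ 105.68 thousand.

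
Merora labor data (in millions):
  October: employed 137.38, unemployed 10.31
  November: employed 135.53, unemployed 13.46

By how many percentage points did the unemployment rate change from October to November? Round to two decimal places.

The unemployment rate changed by +2.05 percentage points.

October: labor force = 137.38 + 10.31 = 147.69; u = 10.31/147.69 = 6.98%.
November: labor force = 135.53 + 13.46 = 148.99; u = 13.46/148.99 = 9.03%.
Change = 9.03% − 6.98% = +2.05 pp.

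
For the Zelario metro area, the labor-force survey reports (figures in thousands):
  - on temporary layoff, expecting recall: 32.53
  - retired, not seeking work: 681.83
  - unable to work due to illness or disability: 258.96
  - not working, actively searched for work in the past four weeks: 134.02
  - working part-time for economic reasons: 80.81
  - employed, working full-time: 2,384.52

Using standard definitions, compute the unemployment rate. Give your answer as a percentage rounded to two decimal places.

Employed = 80.81 + 2,384.52 = 2,465.33 thousand (anyone who worked, including part-time for economic reasons, counts as employed).
Unemployed = 32.53 + 134.02 = 166.55 thousand (jobless and actively searching, or on temporary layoff).
Labor force = 2,465.33 + 166.55 = 2,631.88 thousand.
Unemployment rate = 166.55 / 2,631.88 = 6.33%.

Unemployment rate ≈ 6.33%.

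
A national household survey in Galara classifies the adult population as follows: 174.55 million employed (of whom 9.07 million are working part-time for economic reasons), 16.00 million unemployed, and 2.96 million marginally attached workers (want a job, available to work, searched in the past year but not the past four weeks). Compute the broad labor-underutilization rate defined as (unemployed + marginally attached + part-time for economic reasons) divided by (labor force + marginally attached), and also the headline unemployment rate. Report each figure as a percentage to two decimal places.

Broad underutilization rate ≈ 14.49%; headline unemployment rate ≈ 8.40%.

Labor force = 174.55 + 16.00 = 190.55 million.
Numerator = 16.00 + 2.96 + 9.07 = 28.03 million.
Denominator = 190.55 + 2.96 = 193.51 million.
Broad rate = 28.03 / 193.51 = 14.49%.
Headline unemployment rate = 16.00 / 190.55 = 8.40%.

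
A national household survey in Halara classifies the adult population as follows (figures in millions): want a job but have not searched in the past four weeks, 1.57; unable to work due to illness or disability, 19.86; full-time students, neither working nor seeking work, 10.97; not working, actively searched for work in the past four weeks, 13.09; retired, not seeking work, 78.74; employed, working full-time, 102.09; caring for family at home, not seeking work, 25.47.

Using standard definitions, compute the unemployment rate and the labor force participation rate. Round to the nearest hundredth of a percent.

Unemployment rate ≈ 11.36%; labor force participation rate ≈ 45.74%.

Employed = 102.09 million.
Unemployed = 13.09 million.
Labor force = 102.09 + 13.09 = 115.18 million.
Not in labor force = 1.57 + 19.86 + 10.97 + 78.74 + 25.47 = 136.61 million (those not working and not actively searching are outside the labor force — including those who want a job but have given up searching).
Civilian working-age population = 115.18 + 136.61 = 251.79 million.
Unemployment rate = 13.09 / 115.18 = 11.36%.
Labor force participation rate = 115.18 / 251.79 = 45.74%.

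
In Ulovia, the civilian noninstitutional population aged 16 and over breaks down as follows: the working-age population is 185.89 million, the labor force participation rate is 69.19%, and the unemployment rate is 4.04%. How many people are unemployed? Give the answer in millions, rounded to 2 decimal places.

Labor force = 0.6919 × 185.89 = 128.62 million.
Unemployed = 0.0404 × 128.62 ≈ 5.20 million.

About 5.20 million are unemployed.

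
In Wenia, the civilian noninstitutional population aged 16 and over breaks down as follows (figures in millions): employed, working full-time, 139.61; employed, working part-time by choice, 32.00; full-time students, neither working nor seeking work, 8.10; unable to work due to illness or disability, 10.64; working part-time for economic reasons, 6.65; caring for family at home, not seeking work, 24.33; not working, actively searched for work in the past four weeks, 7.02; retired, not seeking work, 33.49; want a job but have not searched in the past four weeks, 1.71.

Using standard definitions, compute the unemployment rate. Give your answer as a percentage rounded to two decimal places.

Unemployment rate ≈ 3.79%.

Employed = 139.61 + 32.00 + 6.65 = 178.26 million (anyone who worked, including part-time for economic reasons, counts as employed).
Unemployed = 7.02 million.
Labor force = 178.26 + 7.02 = 185.28 million.
Unemployment rate = 7.02 / 185.28 = 3.79%.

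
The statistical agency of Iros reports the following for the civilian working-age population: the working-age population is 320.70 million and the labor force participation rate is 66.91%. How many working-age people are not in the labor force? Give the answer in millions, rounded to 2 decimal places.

About 106.12 million are not in the labor force.

Share not in the labor force = 1 − 0.6691 = 0.3309.
Not in labor force = 0.3309 × 320.70 ≈ 106.12 million.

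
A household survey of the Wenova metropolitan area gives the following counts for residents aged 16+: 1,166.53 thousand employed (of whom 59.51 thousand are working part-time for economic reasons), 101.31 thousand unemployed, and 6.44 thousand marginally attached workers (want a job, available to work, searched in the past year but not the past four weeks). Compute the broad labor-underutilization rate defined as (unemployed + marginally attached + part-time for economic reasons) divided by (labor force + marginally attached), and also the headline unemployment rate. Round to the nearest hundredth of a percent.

Labor force = 1,166.53 + 101.31 = 1,267.84 thousand.
Numerator = 101.31 + 6.44 + 59.51 = 167.26 thousand.
Denominator = 1,267.84 + 6.44 = 1,274.28 thousand.
Broad rate = 167.26 / 1,274.28 = 13.13%.
Headline unemployment rate = 101.31 / 1,267.84 = 7.99%.

Broad underutilization rate ≈ 13.13%; headline unemployment rate ≈ 7.99%.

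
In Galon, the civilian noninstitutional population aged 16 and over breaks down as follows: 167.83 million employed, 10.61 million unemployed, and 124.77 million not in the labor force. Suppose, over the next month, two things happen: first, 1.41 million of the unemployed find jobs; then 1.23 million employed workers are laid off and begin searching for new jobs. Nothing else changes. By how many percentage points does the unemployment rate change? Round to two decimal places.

The unemployment rate changes by −0.10 percentage points.

Initially, labor force = 167.83 + 10.61 = 178.44 million, so u = 10.61/178.44 = 5.95%.
After the first change, unemployed falls and employed rises by 1.41; labor force unchanged → E = 169.24, U = 9.20, labor force = 178.44 million.
After the second change, employed falls and unemployed rises by 1.23; labor force unchanged → E = 168.01, U = 10.43, labor force = 178.44 million.
New unemployment rate = 10.43 / 178.44 = 5.85%.
Change = 5.85% − 5.95% = −0.10 percentage points.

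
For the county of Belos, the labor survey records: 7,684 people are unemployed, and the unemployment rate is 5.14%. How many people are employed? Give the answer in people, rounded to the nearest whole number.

About 141,810 are employed.

Labor force = U / u = 7,684 / 0.0514 ≈ 149,494.
Employed = labor force − unemployed = 149,494 − 7,684 = 141,810.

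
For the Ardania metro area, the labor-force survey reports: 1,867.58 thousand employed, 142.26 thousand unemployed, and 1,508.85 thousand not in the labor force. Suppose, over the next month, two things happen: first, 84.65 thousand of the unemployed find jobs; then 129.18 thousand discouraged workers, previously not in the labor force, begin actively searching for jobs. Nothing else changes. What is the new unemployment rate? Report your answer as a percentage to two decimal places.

New unemployment rate ≈ 8.73%.

Initially, labor force = 1,867.58 + 142.26 = 2,009.84 thousand, so u = 142.26/2,009.84 = 7.08%.
After the first change, unemployed falls and employed rises by 84.65; labor force unchanged → E = 1,952.23, U = 57.61, labor force = 2,009.84 thousand.
After the second change, unemployed and labor force both rise by 129.18 → E = 1,952.23, U = 186.79, labor force = 2,139.02 thousand.
New unemployment rate = 186.79 / 2,139.02 = 8.73%.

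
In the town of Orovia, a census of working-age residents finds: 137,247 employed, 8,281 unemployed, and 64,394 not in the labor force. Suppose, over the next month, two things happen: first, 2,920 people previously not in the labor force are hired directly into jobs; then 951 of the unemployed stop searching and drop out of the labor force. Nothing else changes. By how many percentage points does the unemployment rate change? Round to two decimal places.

Initially, labor force = 137,247 + 8,281 = 145,528, so u = 8,281/145,528 = 5.69%.
After the first change, employed and labor force both rise by 2,920; unemployed unchanged → E = 140,167, U = 8,281, labor force = 148,448.
After the second change, unemployed and labor force both fall by 951 → E = 140,167, U = 7,330, labor force = 147,497.
New unemployment rate = 7,330 / 147,497 = 4.97%.
Change = 4.97% − 5.69% = −0.72 percentage points.

The unemployment rate changes by −0.72 percentage points.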